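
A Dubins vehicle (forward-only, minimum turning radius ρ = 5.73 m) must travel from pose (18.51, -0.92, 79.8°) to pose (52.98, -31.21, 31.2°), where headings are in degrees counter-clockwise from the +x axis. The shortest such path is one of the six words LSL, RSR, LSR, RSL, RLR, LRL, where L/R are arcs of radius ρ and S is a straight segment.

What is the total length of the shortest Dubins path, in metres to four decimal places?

57.1644 m

Let ψ = atan2(Δy, Δx) = atan2(-30.29, 34.47) = -41.3069° be the start→goal bearing.
Normalize: d = |goal − start| / ρ = 45.887526/5.73 = 8.008294, α = (θ_start − ψ) mod 360° = 121.1069° = 2.113714 rad, β = (θ_goal − ψ) mod 360° = 72.5069° = 1.265484 rad.
Common terms: sin α = 0.856205, cos α = -0.516637, sin β = 0.953753, cos β = 0.300591, cos(α−β) = 0.661312, d² = 64.132775. Work in radians in the unit-radius frame; every candidate has L = ρ·(t + p + q).
LSL: p² = 2 + d² − 2cos(α−β) + 2d(sin α − sin β) = 63.247759; p = √p² = 7.952846; φ = atan2(cos β − cos α, d + sin α − sin β) = 0.102941 rad; t = (φ − α) mod 2π = 4.272412 rad, q = (β − φ) mod 2π = 1.162543 rad → L = 5.73·(4.272412 + 7.952846 + 1.162543) = 5.73·13.387801 = 76.712101 m
RSR: p² = 2 + d² − 2cos(α−β) + 2d(sin β − sin α) = 66.372544; p = √p² = 8.146935; φ = atan2(cos α − cos β, d − sin α + sin β) = -0.100480 rad; t = (α − φ) mod 2π = 2.214194 rad, q = (φ − β) mod 2π = 4.917221 rad → L = 5.73·(2.214194 + 8.146935 + 4.917221) = 5.73·15.278350 = 87.544945 m
LSR: p² = d² − 2 + 2cos(α−β) + 2d(sin α + sin β) = 92.444751; p = √p² = 9.614819; φ = atan2(−cos α − cos β, d + sin α + sin β) − atan2(−2, p) = 0.227089 rad; t = (φ − α) mod 2π = 4.396560 rad, q = (φ − β) mod 2π = 5.244790 rad → L = 5.73·(4.396560 + 9.614819 + 5.244790) = 5.73·19.256169 = 110.337846 m
RSL: p² = d² − 2 + 2cos(α−β) − 2d(sin α + sin β) = 34.466047; p = √p² = 5.870779; φ = atan2(cos α + cos β, d − sin α − sin β) − atan2(2, p) = -0.363181 rad; t = (α − φ) mod 2π = 2.476895 rad, q = (β − φ) mod 2π = 1.628665 rad → L = 5.73·(2.476895 + 5.870779 + 1.628665) = 5.73·9.976339 = 57.164421 m
RLR: c = (6 − d² + 2cos(α−β) + 2d(sin α − sin β))/8 = -7.296568, |c| > 1 → infeasible
LRL: c = (6 − d² + 2cos(α−β) − 2d(sin α − sin β))/8 = -6.905970, |c| > 1 → infeasible
Shortest: RSL with L = 57.164421 m ≈ 57.1644 m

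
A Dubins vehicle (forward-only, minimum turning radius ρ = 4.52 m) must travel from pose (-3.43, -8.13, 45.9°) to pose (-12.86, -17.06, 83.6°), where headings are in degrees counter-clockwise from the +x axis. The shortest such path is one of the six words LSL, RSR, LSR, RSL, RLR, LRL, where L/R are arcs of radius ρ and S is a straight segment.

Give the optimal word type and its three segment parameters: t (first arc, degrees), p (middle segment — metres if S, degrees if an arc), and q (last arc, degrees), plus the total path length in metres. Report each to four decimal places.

Let ψ = atan2(Δy, Δx) = atan2(-8.93, -9.43) = -136.5600° be the start→goal bearing.
Normalize: d = |goal − start| / ρ = 12.987294/4.52 = 2.873295, α = (θ_start − ψ) mod 360° = 182.4600° = 3.184527 rad, β = (θ_goal − ψ) mod 360° = 220.1600° = 3.842516 rad.
Common terms: sin α = -0.042921, cos α = -0.999078, sin β = -0.644924, cos β = -0.764247, cos(α−β) = 0.791224, d² = 8.255825. Work in radians in the unit-radius frame; every candidate has L = ρ·(t + p + q).
LSL: p² = 2 + d² − 2cos(α−β) + 2d(sin α − sin β) = 12.132840; p = √p² = 3.483223; φ = atan2(cos β − cos α, d + sin α − sin β) = 0.067469 rad; t = (φ − α) mod 2π = 3.166127 rad, q = (β − φ) mod 2π = 3.775047 rad → L = 4.52·(3.166127 + 3.483223 + 3.775047) = 4.52·10.424397 = 47.118275 m
RSR: p² = 2 + d² − 2cos(α−β) + 2d(sin β − sin α) = 5.213916; p = √p² = 2.283400; φ = atan2(cos α − cos β, d − sin α + sin β) = -0.103025 rad; t = (α − φ) mod 2π = 3.287552 rad, q = (φ − β) mod 2π = 2.337644 rad → L = 4.52·(3.287552 + 2.283400 + 2.337644) = 4.52·7.908596 = 35.746855 m
LSR: p² = d² − 2 + 2cos(α−β) + 2d(sin α + sin β) = 3.885509; p = √p² = 1.971169; φ = atan2(−cos α − cos β, d + sin α + sin β) − atan2(−2, p) = 1.471560 rad; t = (φ − α) mod 2π = 4.570219 rad, q = (φ − β) mod 2π = 3.912230 rad → L = 4.52·(4.570219 + 1.971169 + 3.912230) = 4.52·10.453618 = 47.250352 m
RSL: p² = d² − 2 + 2cos(α−β) − 2d(sin α + sin β) = 11.791034; p = √p² = 3.433808; φ = atan2(cos α + cos β, d − sin α − sin β) − atan2(2, p) = -0.987177 rad; t = (α − φ) mod 2π = 4.171704 rad, q = (β − φ) mod 2π = 4.829693 rad → L = 4.52·(4.171704 + 3.433808 + 4.829693) = 4.52·12.435204 = 56.207122 m
RLR: c = (6 − d² + 2cos(α−β) + 2d(sin α − sin β))/8 = 0.348261; p = 2π − arccos c = 5.068104 rad; φ = atan2(cos α − cos β, d − sin α + sin β) = -0.103025 rad; t = (α − φ + p/2) mod 2π = 5.821604 rad, q = (α − β − t + p) mod 2π = 4.871696 rad → L = 4.52·(5.821604 + 5.068104 + 4.871696) = 4.52·15.761404 = 71.241545 m
LRL: c = (6 − d² + 2cos(α−β) − 2d(sin α − sin β))/8 = -0.516605; p = 2π − arccos c = 4.169508 rad; φ = atan2(cos β − cos α, d + sin α − sin β) = 0.067469 rad; t = (φ − α + p/2) mod 2π = 5.250881 rad, q = (β − α − t + p) mod 2π = 5.859801 rad → L = 4.52·(5.250881 + 4.169508 + 5.859801) = 4.52·15.280190 = 69.066460 m
Shortest: RSR with L = 35.746855 m ≈ 35.7469 m
Convert RSR to answer units (arcs ×180/π): t = 3.287552·180/π = 188.3629°, p = ρ·p = 4.52·2.283400 = 10.3210 m, q = 2.337644·180/π = 133.9371°, L = 35.7469 m.

RSR: t = 188.3629°, p = 10.3210 m, q = 133.9371°, L = 35.7469 m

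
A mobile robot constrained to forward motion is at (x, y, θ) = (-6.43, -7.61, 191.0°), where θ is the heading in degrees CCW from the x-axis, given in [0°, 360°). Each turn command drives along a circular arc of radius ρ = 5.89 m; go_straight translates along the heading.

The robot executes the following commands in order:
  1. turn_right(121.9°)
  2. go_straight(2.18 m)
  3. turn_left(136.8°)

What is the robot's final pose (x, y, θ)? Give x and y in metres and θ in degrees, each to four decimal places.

(-20.3539, 9.7091, 205.9000°)

set_pose: (x, y, θ) = (-6.4300, -7.6100, 191.0000°), ρ = 5.89
turn_right(121.9°): centre at ρ to the right, rotate −121.9° → (-13.0563, 0.2730, 69.1000°)
go_straight(2.18): x += 2.18·cos θ, y += 2.18·sin θ → (-12.2786, 2.3095, 69.1000°)
turn_left(136.8°): centre at ρ to the left, rotate +136.8° → (-20.3539, 9.7091, 205.9000°)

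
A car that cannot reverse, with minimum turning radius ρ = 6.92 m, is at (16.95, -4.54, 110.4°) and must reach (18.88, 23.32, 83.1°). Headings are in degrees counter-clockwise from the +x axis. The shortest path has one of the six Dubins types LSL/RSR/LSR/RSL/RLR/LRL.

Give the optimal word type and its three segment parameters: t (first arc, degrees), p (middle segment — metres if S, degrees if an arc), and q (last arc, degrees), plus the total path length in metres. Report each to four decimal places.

Let ψ = atan2(Δy, Δx) = atan2(27.86, 1.93) = 86.0372° be the start→goal bearing.
Normalize: d = |goal − start| / ρ = 27.926770/6.92 = 4.035660, α = (θ_start − ψ) mod 360° = 24.3628° = 0.425212 rad, β = (θ_goal − ψ) mod 360° = 357.0628° = 6.231922 rad.
Common terms: sin α = 0.412514, cos α = 0.910951, sin β = -0.051241, cos β = 0.998686, cos(α−β) = 0.888617, d² = 16.286555. Work in radians in the unit-radius frame; every candidate has L = ρ·(t + p + q).
LSL: p² = 2 + d² − 2cos(α−β) + 2d(sin α − sin β) = 20.252431; p = √p² = 4.500270; φ = atan2(cos β − cos α, d + sin α − sin β) = 0.019497 rad; t = (φ − α) mod 2π = 5.877470 rad, q = (β − φ) mod 2π = 6.212425 rad → L = 6.92·(5.877470 + 4.500270 + 6.212425) = 6.92·16.590166 = 114.803948 m
RSR: p² = 2 + d² − 2cos(α−β) + 2d(sin β − sin α) = 12.766210; p = √p² = 3.572983; φ = atan2(cos α − cos β, d − sin α + sin β) = -0.024558 rad; t = (α − φ) mod 2π = 0.449769 rad, q = (φ − β) mod 2π = 0.026706 rad → L = 6.92·(0.449769 + 3.572983 + 0.026706) = 6.92·4.049458 = 28.022251 m
LSR: p² = d² − 2 + 2cos(α−β) + 2d(sin α + sin β) = 18.979738; p = √p² = 4.356574; φ = atan2(−cos α − cos β, d + sin α + sin β) − atan2(−2, p) = 0.020645 rad; t = (φ − α) mod 2π = 5.878619 rad, q = (φ − β) mod 2π = 0.071908 rad → L = 6.92·(5.878619 + 4.356574 + 0.071908) = 6.92·10.307101 = 71.325142 m
RSL: p² = d² − 2 + 2cos(α−β) − 2d(sin α + sin β) = 13.147842; p = √p² = 3.625995; φ = atan2(cos α + cos β, d − sin α − sin β) − atan2(2, p) = -0.024754 rad; t = (α − φ) mod 2π = 0.449966 rad, q = (β − φ) mod 2π = 6.256676 rad → L = 6.92·(0.449966 + 3.625995 + 6.256676) = 6.92·10.332637 = 71.501850 m
RLR: c = (6 − d² + 2cos(α−β) + 2d(sin α − sin β))/8 = -0.595776; p = 2π − arccos c = 4.074157 rad; φ = atan2(cos α − cos β, d − sin α + sin β) = -0.024558 rad; t = (α − φ + p/2) mod 2π = 2.486848 rad, q = (α − β − t + p) mod 2π = 2.063784 rad → L = 6.92·(2.486848 + 4.074157 + 2.063784) = 6.92·8.624789 = 59.683541 m
LRL: c = (6 − d² + 2cos(α−β) − 2d(sin α − sin β))/8 = -1.531554, |c| > 1 → infeasible
Shortest: RSR with L = 28.022251 m ≈ 28.0223 m
Convert RSR to answer units (arcs ×180/π): t = 0.449769·180/π = 25.7699°, p = ρ·p = 6.92·3.572983 = 24.7250 m, q = 0.026706·180/π = 1.5301°, L = 28.0223 m.

RSR: t = 25.7699°, p = 24.7250 m, q = 1.5301°, L = 28.0223 m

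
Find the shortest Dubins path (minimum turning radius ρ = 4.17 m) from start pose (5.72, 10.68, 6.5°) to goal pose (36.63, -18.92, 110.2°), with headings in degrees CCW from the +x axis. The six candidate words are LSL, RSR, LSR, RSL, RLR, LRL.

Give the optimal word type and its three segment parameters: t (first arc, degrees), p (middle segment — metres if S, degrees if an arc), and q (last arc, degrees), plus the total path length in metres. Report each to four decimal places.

RSL: t = 64.6540°, p = 36.8432 m, q = 168.3540°, L = 53.8016 m

Let ψ = atan2(Δy, Δx) = atan2(-29.60, 30.91) = -43.7598° be the start→goal bearing.
Normalize: d = |goal − start| / ρ = 42.797057/4.17 = 10.263083, α = (θ_start − ψ) mod 360° = 50.2598° = 0.877199 rad, β = (θ_goal − ψ) mod 360° = 153.9598° = 2.687105 rad.
Common terms: sin α = 0.768951, cos α = 0.639308, sin β = 0.439002, cos β = -0.898486, cos(α−β) = -0.236838, d² = 105.330878. Work in radians in the unit-radius frame; every candidate has L = ρ·(t + p + q).
LSL: p² = 2 + d² − 2cos(α−β) + 2d(sin α − sin β) = 114.577142; p = √p² = 10.704071; φ = atan2(cos β − cos α, d + sin α − sin β) = -0.144163 rad; t = (φ − α) mod 2π = 5.261823 rad, q = (β − φ) mod 2π = 2.831268 rad → L = 4.17·(5.261823 + 10.704071 + 2.831268) = 4.17·18.797163 = 78.384170 m
RSR: p² = 2 + d² − 2cos(α−β) + 2d(sin β − sin α) = 101.031966; p = √p² = 10.051466; φ = atan2(cos α − cos β, d − sin α + sin β) = 0.153595 rad; t = (α − φ) mod 2π = 0.723603 rad, q = (φ − β) mod 2π = 3.749675 rad → L = 4.17·(0.723603 + 10.051466 + 3.749675) = 4.17·14.524745 = 60.568186 m
LSR: p² = d² − 2 + 2cos(α−β) + 2d(sin α + sin β) = 127.651845; p = √p² = 11.298312; φ = atan2(−cos α − cos β, d + sin α + sin β) − atan2(−2, p) = 0.197793 rad; t = (φ − α) mod 2π = 5.603780 rad, q = (φ − β) mod 2π = 3.793873 rad → L = 4.17·(5.603780 + 11.298312 + 3.793873) = 4.17·20.695964 = 86.302172 m
RSL: p² = d² − 2 + 2cos(α−β) − 2d(sin α + sin β) = 78.062558; p = √p² = 8.835302; φ = atan2(cos α + cos β, d − sin α − sin β) − atan2(2, p) = -0.251227 rad; t = (α − φ) mod 2π = 1.128426 rad, q = (β − φ) mod 2π = 2.938332 rad → L = 4.17·(1.128426 + 8.835302 + 2.938332) = 4.17·12.902060 = 53.801592 m
RLR: c = (6 − d² + 2cos(α−β) + 2d(sin α − sin β))/8 = -11.628996, |c| > 1 → infeasible
LRL: c = (6 − d² + 2cos(α−β) − 2d(sin α − sin β))/8 = -13.322143, |c| > 1 → infeasible
Shortest: RSL with L = 53.801592 m ≈ 53.8016 m
Convert RSL to answer units (arcs ×180/π): t = 1.128426·180/π = 64.6540°, p = ρ·p = 4.17·8.835302 = 36.8432 m, q = 2.938332·180/π = 168.3540°, L = 53.8016 m.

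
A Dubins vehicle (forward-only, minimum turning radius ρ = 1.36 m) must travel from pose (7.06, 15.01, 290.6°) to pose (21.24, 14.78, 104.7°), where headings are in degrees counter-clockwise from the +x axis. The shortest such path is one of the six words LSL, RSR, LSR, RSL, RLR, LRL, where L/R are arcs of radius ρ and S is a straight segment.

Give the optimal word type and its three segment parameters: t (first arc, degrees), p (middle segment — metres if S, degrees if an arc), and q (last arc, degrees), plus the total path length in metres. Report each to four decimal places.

LSL: t = 64.2063°, p = 11.6393 m, q = 109.8937°, L = 15.7718 m

Let ψ = atan2(Δy, Δx) = atan2(-0.23, 14.18) = -0.9293° be the start→goal bearing.
Normalize: d = |goal − start| / ρ = 14.181865/1.36 = 10.427842, α = (θ_start − ψ) mod 360° = 291.5293° = 5.088145 rad, β = (θ_goal − ψ) mod 360° = 105.6293° = 1.843578 rad.
Common terms: sin α = -0.930230, cos α = 0.366976, sin β = 0.963025, cos β = -0.269412, cos(α−β) = -0.994703, d² = 108.739890. Work in radians in the unit-radius frame; every candidate has L = ρ·(t + p + q).
LSL: p² = 2 + d² − 2cos(α−β) + 2d(sin α − sin β) = 73.244159; p = √p² = 8.558280; φ = atan2(cos β − cos α, d + sin α − sin β) = -0.074428 rad; t = (φ − α) mod 2π = 1.120612 rad, q = (β − φ) mod 2π = 1.918006 rad → L = 1.36·(1.120612 + 8.558280 + 1.918006) = 1.36·11.596898 = 15.771782 m
RSR: p² = 2 + d² − 2cos(α−β) + 2d(sin β − sin α) = 152.214432; p = √p² = 12.337521; φ = atan2(cos α − cos β, d − sin α + sin β) = 0.051604 rad; t = (α − φ) mod 2π = 5.036541 rad, q = (φ − β) mod 2π = 4.491211 rad → L = 1.36·(5.036541 + 12.337521 + 4.491211) = 1.36·21.865274 = 29.736772 m
LSR: p² = d² − 2 + 2cos(α−β) + 2d(sin α + sin β) = 105.434443; p = √p² = 10.268128; φ = atan2(−cos α − cos β, d + sin α + sin β) − atan2(−2, p) = 0.183042 rad; t = (φ − α) mod 2π = 1.378082 rad, q = (φ − β) mod 2π = 4.622649 rad → L = 1.36·(1.378082 + 10.268128 + 4.622649) = 1.36·16.268859 = 22.125648 m
RSL: p² = d² − 2 + 2cos(α−β) − 2d(sin α + sin β) = 104.066526; p = √p² = 10.201300; φ = atan2(cos α + cos β, d − sin α − sin β) − atan2(2, p) = -0.184213 rad; t = (α − φ) mod 2π = 5.272358 rad, q = (β − φ) mod 2π = 2.027791 rad → L = 1.36·(5.272358 + 10.201300 + 2.027791) = 1.36·17.501449 = 23.801971 m
RLR: c = (6 − d² + 2cos(α−β) + 2d(sin α − sin β))/8 = -18.026804, |c| > 1 → infeasible
LRL: c = (6 − d² + 2cos(α−β) − 2d(sin α − sin β))/8 = -8.155520, |c| > 1 → infeasible
Shortest: LSL with L = 15.771782 m ≈ 15.7718 m
Convert LSL to answer units (arcs ×180/π): t = 1.120612·180/π = 64.2063°, p = ρ·p = 1.36·8.558280 = 11.6393 m, q = 1.918006·180/π = 109.8937°, L = 15.7718 m.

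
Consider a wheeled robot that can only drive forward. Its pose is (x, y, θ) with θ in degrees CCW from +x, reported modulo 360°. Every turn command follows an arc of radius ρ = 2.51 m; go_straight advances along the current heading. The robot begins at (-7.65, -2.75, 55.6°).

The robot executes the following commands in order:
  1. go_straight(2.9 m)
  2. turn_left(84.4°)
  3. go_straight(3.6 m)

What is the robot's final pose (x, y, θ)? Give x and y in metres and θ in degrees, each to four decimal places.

set_pose: (x, y, θ) = (-7.6500, -2.7500, 55.6000°), ρ = 2.51
go_straight(2.9): x += 2.9·cos θ, y += 2.9·sin θ → (-6.0116, -0.3572, 55.6000°)
turn_left(84.4°): centre at ρ to the left, rotate +84.4° → (-6.4692, 2.9837, 140.0000°)
go_straight(3.6): x += 3.6·cos θ, y += 3.6·sin θ → (-9.2270, 5.2977, 140.0000°)

(-9.2270, 5.2977, 140.0000°)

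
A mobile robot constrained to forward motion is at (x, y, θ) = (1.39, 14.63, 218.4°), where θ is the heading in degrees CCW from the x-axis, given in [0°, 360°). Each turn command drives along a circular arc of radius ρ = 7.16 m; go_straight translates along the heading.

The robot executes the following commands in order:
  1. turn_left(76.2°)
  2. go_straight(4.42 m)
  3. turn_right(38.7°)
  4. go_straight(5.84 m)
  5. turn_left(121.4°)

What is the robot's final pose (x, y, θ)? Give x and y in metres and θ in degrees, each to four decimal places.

(9.2522, -16.9499, 17.3000°)

set_pose: (x, y, θ) = (1.3900, 14.6300, 218.4000°), ρ = 7.16
turn_left(76.2°): centre at ρ to the left, rotate +76.2° → (-0.6727, 6.0382, 294.6000°)
go_straight(4.42): x += 4.42·cos θ, y += 4.42·sin θ → (1.1672, 2.0194, 294.6000°)
turn_right(38.7°): centre at ρ to the right, rotate −38.7° → (1.6014, -2.7055, 255.9000°)
go_straight(5.84): x += 5.84·cos θ, y += 5.84·sin θ → (0.1787, -8.3695, 255.9000°)
turn_left(121.4°): centre at ρ to the left, rotate +121.4° → (9.2522, -16.9499, 377.3000° ≡ 17.3000°)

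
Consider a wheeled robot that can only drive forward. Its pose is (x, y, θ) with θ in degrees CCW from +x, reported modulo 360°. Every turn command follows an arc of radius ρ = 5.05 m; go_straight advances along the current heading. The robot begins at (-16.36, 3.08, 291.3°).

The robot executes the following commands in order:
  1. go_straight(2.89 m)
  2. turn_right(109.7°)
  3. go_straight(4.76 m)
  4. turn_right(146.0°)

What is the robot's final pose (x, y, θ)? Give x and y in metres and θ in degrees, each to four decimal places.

(-27.7131, 2.5262, 35.6000°)

set_pose: (x, y, θ) = (-16.3600, 3.0800, 291.3000°), ρ = 5.05
go_straight(2.89): x += 2.89·cos θ, y += 2.89·sin θ → (-15.3102, 0.3874, 291.3000°)
turn_right(109.7°): centre at ρ to the right, rotate −109.7° → (-19.8742, -6.4950, 181.6000°)
go_straight(4.76): x += 4.76·cos θ, y += 4.76·sin θ → (-24.6324, -6.6279, 181.6000°)
turn_right(146.0°): centre at ρ to the right, rotate −146.0° → (-27.7131, 2.5262, 35.6000°)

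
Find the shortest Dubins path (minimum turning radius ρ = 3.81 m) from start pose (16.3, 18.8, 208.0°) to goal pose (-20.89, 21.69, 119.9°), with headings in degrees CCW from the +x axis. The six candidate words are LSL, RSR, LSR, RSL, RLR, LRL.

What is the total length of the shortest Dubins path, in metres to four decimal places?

Let ψ = atan2(Δy, Δx) = atan2(2.89, -37.19) = 175.5565° be the start→goal bearing.
Normalize: d = |goal − start| / ρ = 37.302121/3.81 = 9.790583, α = (θ_start − ψ) mod 360° = 32.4435° = 0.566245 rad, β = (θ_goal − ψ) mod 360° = 304.3435° = 5.311796 rad.
Common terms: sin α = 0.536467, cos α = 0.843921, sin β = -0.825670, cos β = 0.564153, cos(α−β) = 0.033155, d² = 95.855512. Work in radians in the unit-radius frame; every candidate has L = ρ·(t + p + q).
LSL: p² = 2 + d² − 2cos(α−β) + 2d(sin α − sin β) = 124.461447; p = √p² = 11.156229; φ = atan2(cos β − cos α, d + sin α − sin β) = -0.025080 rad; t = (φ − α) mod 2π = 5.691860 rad, q = (β − φ) mod 2π = 5.336876 rad → L = 3.81·(5.691860 + 11.156229 + 5.336876) = 3.81·22.184965 = 84.524715 m
RSR: p² = 2 + d² − 2cos(α−β) + 2d(sin β − sin α) = 71.116957; p = √p² = 8.433087; φ = atan2(cos α − cos β, d − sin α + sin β) = 0.033181 rad; t = (α − φ) mod 2π = 0.533064 rad, q = (φ − β) mod 2π = 1.004571 rad → L = 3.81·(0.533064 + 8.433087 + 1.004571) = 3.81·9.970722 = 37.988451 m
LSR: p² = d² − 2 + 2cos(α−β) + 2d(sin α + sin β) = 88.258886; p = √p² = 9.394620; φ = atan2(−cos α − cos β, d + sin α + sin β) − atan2(−2, p) = 0.062630 rad; t = (φ − α) mod 2π = 5.779570 rad, q = (φ − β) mod 2π = 1.034020 rad → L = 3.81·(5.779570 + 9.394620 + 1.034020) = 3.81·16.208211 = 61.753282 m
RSL: p² = d² − 2 + 2cos(α−β) − 2d(sin α + sin β) = 99.584759; p = √p² = 9.979216; φ = atan2(cos α + cos β, d − sin α − sin β) − atan2(2, p) = -0.059001 rad; t = (α − φ) mod 2π = 0.625247 rad, q = (β − φ) mod 2π = 5.370797 rad → L = 3.81·(0.625247 + 9.979216 + 5.370797) = 3.81·15.975260 = 60.865741 m
RLR: c = (6 − d² + 2cos(α−β) + 2d(sin α − sin β))/8 = -7.889620, |c| > 1 → infeasible
LRL: c = (6 − d² + 2cos(α−β) − 2d(sin α − sin β))/8 = -14.557681, |c| > 1 → infeasible
Shortest: RSR with L = 37.988451 m ≈ 37.9885 m

37.9885 m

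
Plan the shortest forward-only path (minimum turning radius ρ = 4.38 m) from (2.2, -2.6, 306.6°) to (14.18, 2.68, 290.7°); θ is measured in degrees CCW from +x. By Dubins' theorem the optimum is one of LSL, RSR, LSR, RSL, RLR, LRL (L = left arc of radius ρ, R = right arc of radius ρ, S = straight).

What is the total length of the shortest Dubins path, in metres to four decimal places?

38.8003 m

Let ψ = atan2(Δy, Δx) = atan2(5.28, 11.98) = 23.7847° be the start→goal bearing.
Normalize: d = |goal − start| / ρ = 13.091936/4.38 = 2.989027, α = (θ_start − ψ) mod 360° = 282.8153° = 4.936057 rad, β = (θ_goal − ψ) mod 360° = 266.9153° = 4.658550 rad.
Common terms: sin α = -0.975090, cos α = 0.221808, sin β = -0.998551, cos β = -0.053813, cos(α−β) = 0.961741, d² = 8.934280. Work in radians in the unit-radius frame; every candidate has L = ρ·(t + p + q).
LSL: p² = 2 + d² − 2cos(α−β) + 2d(sin α − sin β) = 9.151047; p = √p² = 3.025070; φ = atan2(cos β − cos α, d + sin α − sin β) = -0.091239 rad; t = (φ − α) mod 2π = 1.255889 rad, q = (β − φ) mod 2π = 4.749789 rad → L = 4.38·(1.255889 + 3.025070 + 4.749789) = 4.38·9.030748 = 39.554675 m
RSR: p² = 2 + d² − 2cos(α−β) + 2d(sin β − sin α) = 8.870548; p = √p² = 2.978347; φ = atan2(cos α − cos β, d − sin α + sin β) = 0.092674 rad; t = (α − φ) mod 2π = 4.843383 rad, q = (φ − β) mod 2π = 1.717310 rad → L = 4.38·(4.843383 + 2.978347 + 1.717310) = 4.38·9.539039 = 41.780992 m
LSR: p² = d² − 2 + 2cos(α−β) + 2d(sin α + sin β) = -2.940770 < 0 → infeasible
RSL: p² = d² − 2 + 2cos(α−β) − 2d(sin α + sin β) = 20.656296; p = √p² = 4.544920; φ = atan2(cos α + cos β, d − sin α − sin β) − atan2(2, p) = -0.380711 rad; t = (α − φ) mod 2π = 5.316769 rad, q = (β − φ) mod 2π = 5.039261 rad → L = 4.38·(5.316769 + 4.544920 + 5.039261) = 4.38·14.900950 = 65.266161 m
RLR: c = (6 − d² + 2cos(α−β) + 2d(sin α − sin β))/8 = -0.108819; p = 2π − arccos c = 4.603355 rad; φ = atan2(cos α − cos β, d − sin α + sin β) = 0.092674 rad; t = (α − φ + p/2) mod 2π = 0.861875 rad, q = (α − β − t + p) mod 2π = 4.018987 rad → L = 4.38·(0.861875 + 4.603355 + 4.018987) = 4.38·9.484216 = 41.540868 m
LRL: c = (6 − d² + 2cos(α−β) − 2d(sin α − sin β))/8 = -0.143881; p = 2π − arccos c = 4.568007 rad; φ = atan2(cos β − cos α, d + sin α − sin β) = -0.091239 rad; t = (φ − α + p/2) mod 2π = 3.539893 rad, q = (β − α − t + p) mod 2π = 0.750607 rad → L = 4.38·(3.539893 + 4.568007 + 0.750607) = 4.38·8.858507 = 38.800259 m
Shortest: LRL with L = 38.800259 m ≈ 38.8003 m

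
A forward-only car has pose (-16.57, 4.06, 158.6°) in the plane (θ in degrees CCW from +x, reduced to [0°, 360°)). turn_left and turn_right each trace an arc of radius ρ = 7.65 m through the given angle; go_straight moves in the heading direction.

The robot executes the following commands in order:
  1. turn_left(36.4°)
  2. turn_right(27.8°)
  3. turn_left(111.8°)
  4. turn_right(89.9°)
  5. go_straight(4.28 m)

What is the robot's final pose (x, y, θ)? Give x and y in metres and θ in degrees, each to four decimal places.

set_pose: (x, y, θ) = (-16.5700, 4.0600, 158.6000°), ρ = 7.65
turn_left(36.4°): centre at ρ to the left, rotate +36.4° → (-21.3413, 4.3268, 195.0000°)
turn_right(27.8°): centre at ρ to the right, rotate −27.8° → (-25.0161, 4.2562, 167.2000°)
turn_left(111.8°): centre at ρ to the left, rotate +111.8° → (-34.2667, -4.4004, 279.0000°)
turn_right(89.9°): centre at ρ to the right, rotate −89.9° → (-40.6127, -13.1509, 189.1000°)
go_straight(4.28): x += 4.28·cos θ, y += 4.28·sin θ → (-44.8388, -13.8278, 189.1000°)

(-44.8388, -13.8278, 189.1000°)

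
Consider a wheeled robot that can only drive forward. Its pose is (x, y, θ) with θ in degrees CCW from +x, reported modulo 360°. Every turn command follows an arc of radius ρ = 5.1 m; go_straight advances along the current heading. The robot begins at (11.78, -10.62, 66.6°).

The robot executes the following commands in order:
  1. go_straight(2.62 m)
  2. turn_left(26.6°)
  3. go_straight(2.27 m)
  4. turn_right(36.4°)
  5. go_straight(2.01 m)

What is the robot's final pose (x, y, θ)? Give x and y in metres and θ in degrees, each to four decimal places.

(15.0305, 1.1203, 56.8000°)

set_pose: (x, y, θ) = (11.7800, -10.6200, 66.6000°), ρ = 5.1
go_straight(2.62): x += 2.62·cos θ, y += 2.62·sin θ → (12.8205, -8.2155, 66.6000°)
turn_left(26.6°): centre at ρ to the left, rotate +26.6° → (13.2320, -5.9053, 93.2000°)
go_straight(2.27): x += 2.27·cos θ, y += 2.27·sin θ → (13.1053, -3.6389, 93.2000°)
turn_right(36.4°): centre at ρ to the right, rotate −36.4° → (13.9299, -0.5616, 56.8000°)
go_straight(2.01): x += 2.01·cos θ, y += 2.01·sin θ → (15.0305, 1.1203, 56.8000°)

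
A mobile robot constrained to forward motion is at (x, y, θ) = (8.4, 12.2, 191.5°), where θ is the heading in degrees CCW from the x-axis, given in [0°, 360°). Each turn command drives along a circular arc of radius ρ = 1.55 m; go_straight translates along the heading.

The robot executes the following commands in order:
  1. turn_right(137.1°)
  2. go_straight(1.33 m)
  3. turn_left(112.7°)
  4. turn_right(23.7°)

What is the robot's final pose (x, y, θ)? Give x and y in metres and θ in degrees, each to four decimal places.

(6.1125, 18.3823, 143.4000°)

set_pose: (x, y, θ) = (8.4000, 12.2000, 191.5000°), ρ = 1.55
turn_right(137.1°): centre at ρ to the right, rotate −137.1° → (6.8307, 14.6212, 54.4000°)
go_straight(1.33): x += 1.33·cos θ, y += 1.33·sin θ → (7.6049, 15.7026, 54.4000°)
turn_left(112.7°): centre at ρ to the left, rotate +112.7° → (6.6906, 18.1158, 167.1000°)
turn_right(23.7°): centre at ρ to the right, rotate −23.7° → (6.1125, 18.3823, 143.4000°)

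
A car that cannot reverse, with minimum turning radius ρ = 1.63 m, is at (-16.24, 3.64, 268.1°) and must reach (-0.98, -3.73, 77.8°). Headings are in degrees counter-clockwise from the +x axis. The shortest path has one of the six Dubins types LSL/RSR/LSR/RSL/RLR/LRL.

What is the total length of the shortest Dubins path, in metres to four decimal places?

18.7385 m

Let ψ = atan2(Δy, Δx) = atan2(-7.37, 15.26) = -25.7788° be the start→goal bearing.
Normalize: d = |goal − start| / ρ = 16.946519/1.63 = 10.396637, α = (θ_start − ψ) mod 360° = 293.8788° = 5.129152 rad, β = (θ_goal − ψ) mod 360° = 103.5788° = 1.807791 rad.
Common terms: sin α = -0.914404, cos α = 0.404803, sin β = 0.972048, cos β = -0.234782, cos(α−β) = -0.983885, d² = 108.090067. Work in radians in the unit-radius frame; every candidate has L = ρ·(t + p + q).
LSL: p² = 2 + d² − 2cos(α−β) + 2d(sin α − sin β) = 72.832323; p = √p² = 8.534186; φ = atan2(cos β − cos α, d + sin α − sin β) = -0.075014 rad; t = (φ − α) mod 2π = 1.079019 rad, q = (β − φ) mod 2π = 1.882805 rad → L = 1.63·(1.079019 + 8.534186 + 1.882805) = 1.63·11.496009 = 18.738495 m
RSR: p² = 2 + d² − 2cos(α−β) + 2d(sin β − sin α) = 151.283352; p = √p² = 12.299730; φ = atan2(cos α − cos β, d − sin α + sin β) = 0.052023 rad; t = (α − φ) mod 2π = 5.077129 rad, q = (φ − β) mod 2π = 4.527418 rad → L = 1.63·(5.077129 + 12.299730 + 4.527418) = 1.63·21.904277 = 35.703971 m
LSR: p² = d² − 2 + 2cos(α−β) + 2d(sin α + sin β) = 105.320906; p = √p² = 10.262597; φ = atan2(−cos α − cos β, d + sin α + sin β) − atan2(−2, p) = 0.176208 rad; t = (φ − α) mod 2π = 1.330241 rad, q = (φ − β) mod 2π = 4.651603 rad → L = 1.63·(1.330241 + 10.262597 + 4.651603) = 1.63·16.244441 = 26.478440 m
RSL: p² = d² − 2 + 2cos(α−β) − 2d(sin α + sin β) = 102.923688; p = √p² = 10.145131; φ = atan2(cos α + cos β, d − sin α − sin β) − atan2(2, p) = -0.178200 rad; t = (α − φ) mod 2π = 5.307352 rad, q = (β − φ) mod 2π = 1.985991 rad → L = 1.63·(5.307352 + 10.145131 + 1.985991) = 1.63·17.438474 = 28.424712 m
RLR: c = (6 − d² + 2cos(α−β) + 2d(sin α − sin β))/8 = -17.910419, |c| > 1 → infeasible
LRL: c = (6 − d² + 2cos(α−β) − 2d(sin α − sin β))/8 = -8.104040, |c| > 1 → infeasible
Shortest: LSL with L = 18.738495 m ≈ 18.7385 m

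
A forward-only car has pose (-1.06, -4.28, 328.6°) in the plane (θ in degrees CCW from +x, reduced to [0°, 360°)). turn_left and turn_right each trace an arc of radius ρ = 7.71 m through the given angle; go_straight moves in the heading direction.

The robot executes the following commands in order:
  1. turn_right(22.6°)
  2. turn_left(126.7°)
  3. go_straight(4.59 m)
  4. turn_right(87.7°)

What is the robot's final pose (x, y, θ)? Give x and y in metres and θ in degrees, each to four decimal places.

set_pose: (x, y, θ) = (-1.0600, -4.2800, 328.6000°), ρ = 7.71
turn_right(22.6°): centre at ρ to the right, rotate −22.6° → (1.1605, -6.3291, 306.0000°)
turn_left(126.7°): centre at ρ to the left, rotate +126.7° → (14.7593, -4.0900, 432.7000° ≡ 72.7000°)
go_straight(4.59): x += 4.59·cos θ, y += 4.59·sin θ → (16.1242, 0.2924, 72.7000°)
turn_right(87.7°): centre at ρ to the right, rotate −87.7° → (25.4809, 5.4469, -15.0000° ≡ 345.0000°)

(25.4809, 5.4469, 345.0000°)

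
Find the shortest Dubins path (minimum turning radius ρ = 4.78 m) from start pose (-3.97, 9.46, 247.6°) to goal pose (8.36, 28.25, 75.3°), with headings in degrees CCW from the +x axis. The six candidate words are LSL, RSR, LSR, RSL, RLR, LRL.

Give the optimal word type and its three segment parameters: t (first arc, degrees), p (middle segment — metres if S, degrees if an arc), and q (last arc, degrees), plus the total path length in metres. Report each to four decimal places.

LSR: t = 193.9838°, p = 21.0242 m, q = 6.2838°, L = 37.7319 m

Let ψ = atan2(Δy, Δx) = atan2(18.79, 12.33) = 56.7271° be the start→goal bearing.
Normalize: d = |goal − start| / ρ = 22.474274/4.78 = 4.701731, α = (θ_start − ψ) mod 360° = 190.8729° = 3.331360 rad, β = (θ_goal − ψ) mod 360° = 18.5729° = 0.324158 rad.
Common terms: sin α = -0.188631, cos α = -0.982048, sin β = 0.318511, cos β = 0.947919, cos(α−β) = -0.990983, d² = 22.106274. Work in radians in the unit-radius frame; every candidate has L = ρ·(t + p + q).
LSL: p² = 2 + d² − 2cos(α−β) + 2d(sin α − sin β) = 21.319354; p = √p² = 4.617289; φ = atan2(cos β − cos α, d + sin α − sin β) = 0.431228 rad; t = (φ − α) mod 2π = 3.383053 rad, q = (β − φ) mod 2π = 6.176115 rad → L = 4.78·(3.383053 + 4.617289 + 6.176115) = 4.78·14.176457 = 67.763464 m
RSR: p² = 2 + d² − 2cos(α−β) + 2d(sin β − sin α) = 30.857128; p = √p² = 5.554919; φ = atan2(cos α − cos β, d − sin α + sin β) = -0.354833 rad; t = (α − φ) mod 2π = 3.686194 rad, q = (φ − β) mod 2π = 5.604194 rad → L = 4.78·(3.686194 + 5.554919 + 5.604194) = 4.78·14.845307 = 70.960567 m
LSR: p² = d² − 2 + 2cos(α−β) + 2d(sin α + sin β) = 19.345630; p = √p² = 4.398367; φ = atan2(−cos α − cos β, d + sin α + sin β) − atan2(−2, p) = 0.433831 rad; t = (φ − α) mod 2π = 3.385656 rad, q = (φ − β) mod 2π = 0.109673 rad → L = 4.78·(3.385656 + 4.398367 + 0.109673) = 4.78·7.893695 = 37.731864 m
RSL: p² = d² − 2 + 2cos(α−β) − 2d(sin α + sin β) = 16.902986; p = √p² = 4.111324; φ = atan2(cos α + cos β, d − sin α − sin β) − atan2(2, p) = -0.460223 rad; t = (α − φ) mod 2π = 3.791583 rad, q = (β − φ) mod 2π = 0.784381 rad → L = 4.78·(3.791583 + 4.111324 + 0.784381) = 4.78·8.687288 = 41.525239 m
RLR: c = (6 − d² + 2cos(α−β) + 2d(sin α − sin β))/8 = -2.857141, |c| > 1 → infeasible
LRL: c = (6 − d² + 2cos(α−β) − 2d(sin α − sin β))/8 = -1.664919, |c| > 1 → infeasible
Shortest: LSR with L = 37.731864 m ≈ 37.7319 m
Convert LSR to answer units (arcs ×180/π): t = 3.385656·180/π = 193.9838°, p = ρ·p = 4.78·4.398367 = 21.0242 m, q = 0.109673·180/π = 6.2838°, L = 37.7319 m.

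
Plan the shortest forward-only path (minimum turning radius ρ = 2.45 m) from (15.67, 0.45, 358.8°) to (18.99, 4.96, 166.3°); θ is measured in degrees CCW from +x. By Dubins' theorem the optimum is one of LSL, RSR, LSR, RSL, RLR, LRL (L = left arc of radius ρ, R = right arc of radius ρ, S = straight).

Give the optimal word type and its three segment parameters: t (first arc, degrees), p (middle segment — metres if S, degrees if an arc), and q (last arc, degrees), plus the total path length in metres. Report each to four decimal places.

Let ψ = atan2(Δy, Δx) = atan2(4.51, 3.32) = 53.6417° be the start→goal bearing.
Normalize: d = |goal − start| / ρ = 5.600223/2.45 = 2.285805, α = (θ_start − ψ) mod 360° = 305.1583° = 5.326018 rad, β = (θ_goal − ψ) mod 360° = 112.6583° = 1.966259 rad.
Common terms: sin α = -0.817564, cos α = 0.575838, sin β = 0.922818, cos β = -0.385235, cos(α−β) = -0.976296, d² = 5.224906. Work in radians in the unit-radius frame; every candidate has L = ρ·(t + p + q).
LSL: p² = 2 + d² − 2cos(α−β) + 2d(sin α − sin β) = 1.221148; p = √p² = 1.105056; φ = atan2(cos β − cos α, d + sin α − sin β) = -1.054606 rad; t = (φ − α) mod 2π = 6.185747 rad, q = (β − φ) mod 2π = 3.020865 rad → L = 2.45·(6.185747 + 1.105056 + 3.020865) = 2.45·10.311668 = 25.263585 m
RSR: p² = 2 + d² − 2cos(α−β) + 2d(sin β − sin α) = 17.133848; p = √p² = 4.139305; φ = atan2(cos α − cos β, d − sin α + sin β) = 0.234321 rad; t = (α − φ) mod 2π = 5.091697 rad, q = (φ − β) mod 2π = 4.551247 rad → L = 2.45·(5.091697 + 4.139305 + 4.551247) = 2.45·13.782249 = 33.766511 m
LSR: p² = d² − 2 + 2cos(α−β) + 2d(sin α + sin β) = 1.753498; p = √p² = 1.324197; φ = atan2(−cos α − cos β, d + sin α + sin β) − atan2(−2, p) = 0.906416 rad; t = (φ − α) mod 2π = 1.863584 rad, q = (φ − β) mod 2π = 5.223343 rad → L = 2.45·(1.863584 + 1.324197 + 5.223343) = 2.45·8.411124 = 20.607253 m
RSL: p² = d² − 2 + 2cos(α−β) − 2d(sin α + sin β) = 0.791131; p = √p² = 0.889455; φ = atan2(cos α + cos β, d − sin α − sin β) − atan2(2, p) = -1.065147 rad; t = (α − φ) mod 2π = 0.107979 rad, q = (β − φ) mod 2π = 3.031406 rad → L = 2.45·(0.107979 + 0.889455 + 3.031406) = 2.45·4.028840 = 9.870659 m
RLR: c = (6 − d² + 2cos(α−β) + 2d(sin α − sin β))/8 = -1.141731, |c| > 1 → infeasible
LRL: c = (6 − d² + 2cos(α−β) − 2d(sin α − sin β))/8 = 0.847356; p = 2π − arccos c = 5.723376 rad; φ = atan2(cos β − cos α, d + sin α − sin β) = -1.054606 rad; t = (φ − α + p/2) mod 2π = 2.764250 rad, q = (β − α − t + p) mod 2π = 5.882553 rad → L = 2.45·(2.764250 + 5.723376 + 5.882553) = 2.45·14.370179 = 35.206938 m
Shortest: RSL with L = 9.870659 m ≈ 9.8707 m
Convert RSL to answer units (arcs ×180/π): t = 0.107979·180/π = 6.1867°, p = ρ·p = 2.45·0.889455 = 2.1792 m, q = 3.031406·180/π = 173.6867°, L = 9.8707 m.

RSL: t = 6.1867°, p = 2.1792 m, q = 173.6867°, L = 9.8707 m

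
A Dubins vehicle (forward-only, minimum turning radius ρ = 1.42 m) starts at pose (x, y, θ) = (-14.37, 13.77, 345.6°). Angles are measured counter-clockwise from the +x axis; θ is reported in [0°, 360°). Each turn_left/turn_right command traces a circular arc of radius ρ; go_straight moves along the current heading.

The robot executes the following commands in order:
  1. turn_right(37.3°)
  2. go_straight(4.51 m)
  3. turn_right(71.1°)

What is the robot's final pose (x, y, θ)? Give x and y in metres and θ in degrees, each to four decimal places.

set_pose: (x, y, θ) = (-14.3700, 13.7700, 345.6000°), ρ = 1.42
turn_right(37.3°): centre at ρ to the right, rotate −37.3° → (-13.6088, 13.2747, 308.3000°)
go_straight(4.51): x += 4.51·cos θ, y += 4.51·sin θ → (-10.8136, 9.7354, 308.3000°)
turn_right(71.1°): centre at ρ to the right, rotate −71.1° → (-10.7343, 8.0860, 237.2000°)

(-10.7343, 8.0860, 237.2000°)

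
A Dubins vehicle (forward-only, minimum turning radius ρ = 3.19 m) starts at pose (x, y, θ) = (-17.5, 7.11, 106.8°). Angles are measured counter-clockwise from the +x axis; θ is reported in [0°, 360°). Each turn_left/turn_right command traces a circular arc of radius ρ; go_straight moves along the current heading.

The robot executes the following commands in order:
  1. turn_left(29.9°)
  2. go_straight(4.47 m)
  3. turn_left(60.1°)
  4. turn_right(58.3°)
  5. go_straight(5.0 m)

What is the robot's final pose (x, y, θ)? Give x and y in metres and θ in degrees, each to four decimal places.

(-31.5096, 16.2852, 138.5000°)

set_pose: (x, y, θ) = (-17.5000, 7.1100, 106.8000°), ρ = 3.19
turn_left(29.9°): centre at ρ to the left, rotate +29.9° → (-18.3661, 8.5096, 136.7000°)
go_straight(4.47): x += 4.47·cos θ, y += 4.47·sin θ → (-21.6192, 11.5752, 136.7000°)
turn_left(60.1°): centre at ρ to the left, rotate +60.1° → (-24.7290, 12.3074, 196.8000°)
turn_right(58.3°): centre at ρ to the right, rotate −58.3° → (-27.7648, 12.9721, 138.5000°)
go_straight(5.0): x += 5.0·cos θ, y += 5.0·sin θ → (-31.5096, 16.2852, 138.5000°)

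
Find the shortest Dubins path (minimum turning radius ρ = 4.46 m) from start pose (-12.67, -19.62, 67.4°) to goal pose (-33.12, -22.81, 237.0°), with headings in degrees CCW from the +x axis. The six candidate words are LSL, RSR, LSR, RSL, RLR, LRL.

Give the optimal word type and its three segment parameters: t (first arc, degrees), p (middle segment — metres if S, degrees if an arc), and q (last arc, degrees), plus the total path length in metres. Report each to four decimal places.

LSL: t = 142.8147°, p = 14.5716 m, q = 26.7853°, L = 27.7736 m

Let ψ = atan2(Δy, Δx) = atan2(-3.19, -20.45) = -171.1339° be the start→goal bearing.
Normalize: d = |goal − start| / ρ = 20.697309/4.46 = 4.640652, α = (θ_start − ψ) mod 360° = 238.5339° = 4.163201 rad, β = (θ_goal − ψ) mod 360° = 48.1339° = 0.840095 rad.
Common terms: sin α = -0.852949, cos α = -0.521994, sin β = 0.744706, cos β = 0.667392, cos(α−β) = -0.983571, d² = 21.535653. Work in radians in the unit-radius frame; every candidate has L = ρ·(t + p + q).
LSL: p² = 2 + d² − 2cos(α−β) + 2d(sin α − sin β) = 10.674473; p = √p² = 3.267181; φ = atan2(cos β − cos α, d + sin α − sin β) = 0.372603 rad; t = (φ − α) mod 2π = 2.492586 rad, q = (β − φ) mod 2π = 0.467492 rad → L = 4.46·(2.492586 + 3.267181 + 0.467492) = 4.46·6.227260 = 27.773578 m
RSR: p² = 2 + d² − 2cos(α−β) + 2d(sin β − sin α) = 40.331120; p = √p² = 6.350679; φ = atan2(cos α − cos β, d − sin α + sin β) = -0.188398 rad; t = (α − φ) mod 2π = 4.351599 rad, q = (φ − β) mod 2π = 5.254693 rad → L = 4.46·(4.351599 + 6.350679 + 5.254693) = 4.46·15.956971 = 71.168090 m
LSR: p² = d² − 2 + 2cos(α−β) + 2d(sin α + sin β) = 16.563877; p = √p² = 4.069874; φ = atan2(−cos α − cos β, d + sin α + sin β) − atan2(−2, p) = 0.424688 rad; t = (φ − α) mod 2π = 2.544672 rad, q = (φ − β) mod 2π = 5.867779 rad → L = 4.46·(2.544672 + 4.069874 + 5.867779) = 4.46·12.482325 = 55.671169 m
RSL: p² = d² − 2 + 2cos(α−β) − 2d(sin α + sin β) = 18.573144; p = √p² = 4.309657; φ = atan2(cos α + cos β, d − sin α − sin β) − atan2(2, p) = -0.403888 rad; t = (α − φ) mod 2π = 4.567090 rad, q = (β − φ) mod 2π = 1.243983 rad → L = 4.46·(4.567090 + 4.309657 + 1.243983) = 4.46·10.120730 = 45.138455 m
RLR: c = (6 − d² + 2cos(α−β) + 2d(sin α − sin β))/8 = -4.041390, |c| > 1 → infeasible
LRL: c = (6 − d² + 2cos(α−β) − 2d(sin α − sin β))/8 = -0.334309; p = 2π − arccos c = 4.371517 rad; φ = atan2(cos β − cos α, d + sin α − sin β) = 0.372603 rad; t = (φ − α + p/2) mod 2π = 4.678345 rad, q = (β − α − t + p) mod 2π = 2.653250 rad → L = 4.46·(4.678345 + 4.371517 + 2.653250) = 4.46·11.703112 = 52.195881 m
Shortest: LSL with L = 27.773578 m ≈ 27.7736 m
Convert LSL to answer units (arcs ×180/π): t = 2.492586·180/π = 142.8147°, p = ρ·p = 4.46·3.267181 = 14.5716 m, q = 0.467492·180/π = 26.7853°, L = 27.7736 m.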